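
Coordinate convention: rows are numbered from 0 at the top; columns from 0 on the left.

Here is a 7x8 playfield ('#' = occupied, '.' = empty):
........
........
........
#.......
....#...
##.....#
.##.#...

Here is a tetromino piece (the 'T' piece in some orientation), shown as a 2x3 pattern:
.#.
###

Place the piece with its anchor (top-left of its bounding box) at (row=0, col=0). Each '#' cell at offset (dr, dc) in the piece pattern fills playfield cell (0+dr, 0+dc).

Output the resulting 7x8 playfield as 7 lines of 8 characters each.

Fill (0+0,0+1) = (0,1)
Fill (0+1,0+0) = (1,0)
Fill (0+1,0+1) = (1,1)
Fill (0+1,0+2) = (1,2)

Answer: .#......
###.....
........
#.......
....#...
##.....#
.##.#...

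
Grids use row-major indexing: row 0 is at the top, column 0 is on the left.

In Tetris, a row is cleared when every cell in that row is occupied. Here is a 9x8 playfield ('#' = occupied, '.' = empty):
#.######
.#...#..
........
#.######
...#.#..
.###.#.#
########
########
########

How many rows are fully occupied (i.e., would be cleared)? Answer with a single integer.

Check each row:
  row 0: 1 empty cell -> not full
  row 1: 6 empty cells -> not full
  row 2: 8 empty cells -> not full
  row 3: 1 empty cell -> not full
  row 4: 6 empty cells -> not full
  row 5: 3 empty cells -> not full
  row 6: 0 empty cells -> FULL (clear)
  row 7: 0 empty cells -> FULL (clear)
  row 8: 0 empty cells -> FULL (clear)
Total rows cleared: 3

Answer: 3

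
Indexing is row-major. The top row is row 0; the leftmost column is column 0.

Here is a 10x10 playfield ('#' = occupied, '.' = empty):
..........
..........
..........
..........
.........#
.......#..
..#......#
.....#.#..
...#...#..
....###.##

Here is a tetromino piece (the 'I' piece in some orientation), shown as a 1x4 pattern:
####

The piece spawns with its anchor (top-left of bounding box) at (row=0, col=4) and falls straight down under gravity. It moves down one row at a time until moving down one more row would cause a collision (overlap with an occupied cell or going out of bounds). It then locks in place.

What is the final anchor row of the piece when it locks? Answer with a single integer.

Answer: 4

Derivation:
Spawn at (row=0, col=4). Try each row:
  row 0: fits
  row 1: fits
  row 2: fits
  row 3: fits
  row 4: fits
  row 5: blocked -> lock at row 4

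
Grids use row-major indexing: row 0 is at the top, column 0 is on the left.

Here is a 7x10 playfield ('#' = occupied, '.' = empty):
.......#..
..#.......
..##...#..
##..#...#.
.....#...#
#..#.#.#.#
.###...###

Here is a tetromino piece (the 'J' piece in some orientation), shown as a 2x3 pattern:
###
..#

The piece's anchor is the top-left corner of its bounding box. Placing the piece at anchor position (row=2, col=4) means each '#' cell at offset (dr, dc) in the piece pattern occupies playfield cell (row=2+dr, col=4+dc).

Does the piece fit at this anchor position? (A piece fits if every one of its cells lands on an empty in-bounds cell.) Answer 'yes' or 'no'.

Check each piece cell at anchor (2, 4):
  offset (0,0) -> (2,4): empty -> OK
  offset (0,1) -> (2,5): empty -> OK
  offset (0,2) -> (2,6): empty -> OK
  offset (1,2) -> (3,6): empty -> OK
All cells valid: yes

Answer: yes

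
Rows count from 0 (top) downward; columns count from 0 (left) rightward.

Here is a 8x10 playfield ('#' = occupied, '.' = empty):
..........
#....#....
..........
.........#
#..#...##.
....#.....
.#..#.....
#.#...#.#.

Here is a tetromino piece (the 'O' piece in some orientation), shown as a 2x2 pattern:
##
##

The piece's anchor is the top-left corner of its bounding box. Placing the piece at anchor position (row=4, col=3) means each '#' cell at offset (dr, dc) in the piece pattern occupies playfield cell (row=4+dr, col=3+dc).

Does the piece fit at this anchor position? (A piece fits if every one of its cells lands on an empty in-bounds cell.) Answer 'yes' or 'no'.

Answer: no

Derivation:
Check each piece cell at anchor (4, 3):
  offset (0,0) -> (4,3): occupied ('#') -> FAIL
  offset (0,1) -> (4,4): empty -> OK
  offset (1,0) -> (5,3): empty -> OK
  offset (1,1) -> (5,4): occupied ('#') -> FAIL
All cells valid: no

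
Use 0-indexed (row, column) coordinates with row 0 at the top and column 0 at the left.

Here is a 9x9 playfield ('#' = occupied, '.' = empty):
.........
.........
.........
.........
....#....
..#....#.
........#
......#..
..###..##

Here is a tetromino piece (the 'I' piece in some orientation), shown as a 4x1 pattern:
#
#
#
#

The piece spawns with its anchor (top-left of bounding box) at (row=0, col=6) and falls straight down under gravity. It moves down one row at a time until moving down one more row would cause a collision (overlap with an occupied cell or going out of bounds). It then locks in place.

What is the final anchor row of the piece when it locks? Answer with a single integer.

Spawn at (row=0, col=6). Try each row:
  row 0: fits
  row 1: fits
  row 2: fits
  row 3: fits
  row 4: blocked -> lock at row 3

Answer: 3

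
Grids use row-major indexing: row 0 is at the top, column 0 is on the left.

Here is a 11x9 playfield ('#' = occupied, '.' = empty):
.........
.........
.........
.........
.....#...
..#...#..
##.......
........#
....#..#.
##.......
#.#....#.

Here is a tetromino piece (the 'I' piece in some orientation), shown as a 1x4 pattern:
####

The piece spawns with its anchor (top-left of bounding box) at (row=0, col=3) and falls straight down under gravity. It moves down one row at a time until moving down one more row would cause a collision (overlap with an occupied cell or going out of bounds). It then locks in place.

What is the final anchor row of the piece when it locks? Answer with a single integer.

Answer: 3

Derivation:
Spawn at (row=0, col=3). Try each row:
  row 0: fits
  row 1: fits
  row 2: fits
  row 3: fits
  row 4: blocked -> lock at row 3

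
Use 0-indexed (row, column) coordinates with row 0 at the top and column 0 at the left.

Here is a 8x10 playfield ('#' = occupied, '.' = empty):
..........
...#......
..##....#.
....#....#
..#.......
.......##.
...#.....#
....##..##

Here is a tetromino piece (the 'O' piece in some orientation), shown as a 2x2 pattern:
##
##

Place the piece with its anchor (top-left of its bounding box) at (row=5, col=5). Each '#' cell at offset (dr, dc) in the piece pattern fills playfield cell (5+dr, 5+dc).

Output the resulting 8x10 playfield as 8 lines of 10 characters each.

Answer: ..........
...#......
..##....#.
....#....#
..#.......
.....####.
...#.##..#
....##..##

Derivation:
Fill (5+0,5+0) = (5,5)
Fill (5+0,5+1) = (5,6)
Fill (5+1,5+0) = (6,5)
Fill (5+1,5+1) = (6,6)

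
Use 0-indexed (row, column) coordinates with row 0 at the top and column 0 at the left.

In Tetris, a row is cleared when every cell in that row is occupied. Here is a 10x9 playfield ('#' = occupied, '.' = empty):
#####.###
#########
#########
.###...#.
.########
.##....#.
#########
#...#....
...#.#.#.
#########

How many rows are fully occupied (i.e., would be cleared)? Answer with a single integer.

Answer: 4

Derivation:
Check each row:
  row 0: 1 empty cell -> not full
  row 1: 0 empty cells -> FULL (clear)
  row 2: 0 empty cells -> FULL (clear)
  row 3: 5 empty cells -> not full
  row 4: 1 empty cell -> not full
  row 5: 6 empty cells -> not full
  row 6: 0 empty cells -> FULL (clear)
  row 7: 7 empty cells -> not full
  row 8: 6 empty cells -> not full
  row 9: 0 empty cells -> FULL (clear)
Total rows cleared: 4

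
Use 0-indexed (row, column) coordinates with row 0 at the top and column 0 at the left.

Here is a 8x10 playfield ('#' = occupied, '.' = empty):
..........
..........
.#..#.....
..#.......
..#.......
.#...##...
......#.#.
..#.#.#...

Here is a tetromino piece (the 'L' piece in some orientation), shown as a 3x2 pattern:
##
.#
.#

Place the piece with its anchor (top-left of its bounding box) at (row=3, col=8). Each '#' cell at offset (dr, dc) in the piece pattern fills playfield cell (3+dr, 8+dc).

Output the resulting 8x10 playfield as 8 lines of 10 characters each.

Answer: ..........
..........
.#..#.....
..#.....##
..#......#
.#...##..#
......#.#.
..#.#.#...

Derivation:
Fill (3+0,8+0) = (3,8)
Fill (3+0,8+1) = (3,9)
Fill (3+1,8+1) = (4,9)
Fill (3+2,8+1) = (5,9)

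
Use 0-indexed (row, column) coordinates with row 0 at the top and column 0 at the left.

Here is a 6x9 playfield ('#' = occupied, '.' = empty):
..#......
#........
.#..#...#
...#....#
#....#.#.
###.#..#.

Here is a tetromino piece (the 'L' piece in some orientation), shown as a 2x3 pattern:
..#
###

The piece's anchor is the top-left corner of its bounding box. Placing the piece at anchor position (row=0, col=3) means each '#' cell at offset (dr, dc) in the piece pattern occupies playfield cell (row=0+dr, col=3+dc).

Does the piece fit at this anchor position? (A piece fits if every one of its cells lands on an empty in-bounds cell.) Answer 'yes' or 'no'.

Answer: yes

Derivation:
Check each piece cell at anchor (0, 3):
  offset (0,2) -> (0,5): empty -> OK
  offset (1,0) -> (1,3): empty -> OK
  offset (1,1) -> (1,4): empty -> OK
  offset (1,2) -> (1,5): empty -> OK
All cells valid: yes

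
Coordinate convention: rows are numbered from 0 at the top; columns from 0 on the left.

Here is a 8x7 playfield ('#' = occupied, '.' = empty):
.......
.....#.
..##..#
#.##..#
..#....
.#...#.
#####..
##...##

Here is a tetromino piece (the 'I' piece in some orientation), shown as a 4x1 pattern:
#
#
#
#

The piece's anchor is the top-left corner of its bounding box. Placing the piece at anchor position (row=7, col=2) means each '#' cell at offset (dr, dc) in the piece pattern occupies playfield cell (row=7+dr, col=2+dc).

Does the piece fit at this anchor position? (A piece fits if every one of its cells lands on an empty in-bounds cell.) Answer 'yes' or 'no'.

Answer: no

Derivation:
Check each piece cell at anchor (7, 2):
  offset (0,0) -> (7,2): empty -> OK
  offset (1,0) -> (8,2): out of bounds -> FAIL
  offset (2,0) -> (9,2): out of bounds -> FAIL
  offset (3,0) -> (10,2): out of bounds -> FAIL
All cells valid: no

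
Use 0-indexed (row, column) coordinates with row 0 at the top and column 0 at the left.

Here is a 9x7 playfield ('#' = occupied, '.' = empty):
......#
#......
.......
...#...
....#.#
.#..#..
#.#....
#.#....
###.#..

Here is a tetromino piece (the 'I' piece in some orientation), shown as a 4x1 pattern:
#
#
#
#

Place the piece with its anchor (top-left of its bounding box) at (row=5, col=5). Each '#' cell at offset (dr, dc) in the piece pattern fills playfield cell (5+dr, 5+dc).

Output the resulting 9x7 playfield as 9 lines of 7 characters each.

Fill (5+0,5+0) = (5,5)
Fill (5+1,5+0) = (6,5)
Fill (5+2,5+0) = (7,5)
Fill (5+3,5+0) = (8,5)

Answer: ......#
#......
.......
...#...
....#.#
.#..##.
#.#..#.
#.#..#.
###.##.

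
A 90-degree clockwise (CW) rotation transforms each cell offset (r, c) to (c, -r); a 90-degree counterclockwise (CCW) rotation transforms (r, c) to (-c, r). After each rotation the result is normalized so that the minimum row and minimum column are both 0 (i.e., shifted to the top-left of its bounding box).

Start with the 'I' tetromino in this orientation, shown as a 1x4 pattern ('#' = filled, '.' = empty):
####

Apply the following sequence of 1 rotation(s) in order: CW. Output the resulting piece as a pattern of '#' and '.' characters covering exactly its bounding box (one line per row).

Answer: #
#
#
#

Derivation:
Start:
####
After rotation 1 (CW):
#
#
#
#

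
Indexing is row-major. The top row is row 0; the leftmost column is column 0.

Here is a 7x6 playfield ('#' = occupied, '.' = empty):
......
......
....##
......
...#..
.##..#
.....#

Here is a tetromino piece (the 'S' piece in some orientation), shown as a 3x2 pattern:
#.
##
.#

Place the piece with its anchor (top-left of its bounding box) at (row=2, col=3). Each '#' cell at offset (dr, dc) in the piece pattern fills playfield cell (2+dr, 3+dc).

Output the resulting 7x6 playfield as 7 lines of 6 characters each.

Fill (2+0,3+0) = (2,3)
Fill (2+1,3+0) = (3,3)
Fill (2+1,3+1) = (3,4)
Fill (2+2,3+1) = (4,4)

Answer: ......
......
...###
...##.
...##.
.##..#
.....#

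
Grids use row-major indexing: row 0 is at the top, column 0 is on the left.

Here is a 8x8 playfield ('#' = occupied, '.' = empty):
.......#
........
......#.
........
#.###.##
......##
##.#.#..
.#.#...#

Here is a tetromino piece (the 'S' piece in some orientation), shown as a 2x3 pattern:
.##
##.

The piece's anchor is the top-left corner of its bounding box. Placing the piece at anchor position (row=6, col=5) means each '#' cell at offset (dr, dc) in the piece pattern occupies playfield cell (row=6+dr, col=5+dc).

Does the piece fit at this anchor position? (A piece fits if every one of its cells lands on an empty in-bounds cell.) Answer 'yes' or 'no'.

Check each piece cell at anchor (6, 5):
  offset (0,1) -> (6,6): empty -> OK
  offset (0,2) -> (6,7): empty -> OK
  offset (1,0) -> (7,5): empty -> OK
  offset (1,1) -> (7,6): empty -> OK
All cells valid: yes

Answer: yes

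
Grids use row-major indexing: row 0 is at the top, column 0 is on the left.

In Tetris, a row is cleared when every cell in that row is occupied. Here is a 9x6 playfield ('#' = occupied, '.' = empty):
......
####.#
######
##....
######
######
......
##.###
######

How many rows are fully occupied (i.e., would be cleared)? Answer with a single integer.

Check each row:
  row 0: 6 empty cells -> not full
  row 1: 1 empty cell -> not full
  row 2: 0 empty cells -> FULL (clear)
  row 3: 4 empty cells -> not full
  row 4: 0 empty cells -> FULL (clear)
  row 5: 0 empty cells -> FULL (clear)
  row 6: 6 empty cells -> not full
  row 7: 1 empty cell -> not full
  row 8: 0 empty cells -> FULL (clear)
Total rows cleared: 4

Answer: 4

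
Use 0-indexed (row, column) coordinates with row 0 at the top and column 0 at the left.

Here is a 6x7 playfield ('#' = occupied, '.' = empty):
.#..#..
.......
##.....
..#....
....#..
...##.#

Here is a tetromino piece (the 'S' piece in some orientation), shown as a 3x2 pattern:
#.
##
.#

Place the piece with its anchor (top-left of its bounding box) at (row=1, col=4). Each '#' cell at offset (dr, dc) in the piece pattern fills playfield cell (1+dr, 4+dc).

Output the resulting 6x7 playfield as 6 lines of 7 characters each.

Fill (1+0,4+0) = (1,4)
Fill (1+1,4+0) = (2,4)
Fill (1+1,4+1) = (2,5)
Fill (1+2,4+1) = (3,5)

Answer: .#..#..
....#..
##..##.
..#..#.
....#..
...##.#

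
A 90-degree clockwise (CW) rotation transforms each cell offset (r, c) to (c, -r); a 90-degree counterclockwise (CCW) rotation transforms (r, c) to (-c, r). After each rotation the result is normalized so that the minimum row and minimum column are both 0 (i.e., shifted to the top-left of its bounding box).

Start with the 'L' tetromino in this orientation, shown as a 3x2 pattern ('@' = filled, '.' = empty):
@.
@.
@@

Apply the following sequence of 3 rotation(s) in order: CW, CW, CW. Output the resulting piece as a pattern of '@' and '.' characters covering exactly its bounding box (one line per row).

Start:
@.
@.
@@
After rotation 1 (CW):
@@@
@..
After rotation 2 (CW):
@@
.@
.@
After rotation 3 (CW):
..@
@@@

Answer: ..@
@@@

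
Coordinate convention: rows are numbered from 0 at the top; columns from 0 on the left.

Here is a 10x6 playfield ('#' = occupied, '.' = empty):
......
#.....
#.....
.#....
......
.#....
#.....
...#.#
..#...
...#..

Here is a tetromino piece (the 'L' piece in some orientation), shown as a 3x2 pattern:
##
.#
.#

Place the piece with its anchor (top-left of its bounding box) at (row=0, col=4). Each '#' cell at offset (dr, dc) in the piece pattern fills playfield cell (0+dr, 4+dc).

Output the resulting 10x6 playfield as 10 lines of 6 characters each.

Fill (0+0,4+0) = (0,4)
Fill (0+0,4+1) = (0,5)
Fill (0+1,4+1) = (1,5)
Fill (0+2,4+1) = (2,5)

Answer: ....##
#....#
#....#
.#....
......
.#....
#.....
...#.#
..#...
...#..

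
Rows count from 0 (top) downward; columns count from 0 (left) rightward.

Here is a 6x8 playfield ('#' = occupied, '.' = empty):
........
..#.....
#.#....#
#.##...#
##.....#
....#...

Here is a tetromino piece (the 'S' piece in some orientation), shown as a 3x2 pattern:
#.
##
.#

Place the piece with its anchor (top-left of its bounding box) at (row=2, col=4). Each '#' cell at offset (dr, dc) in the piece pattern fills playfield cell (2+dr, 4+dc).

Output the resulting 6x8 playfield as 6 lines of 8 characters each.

Answer: ........
..#.....
#.#.#..#
#.####.#
##...#.#
....#...

Derivation:
Fill (2+0,4+0) = (2,4)
Fill (2+1,4+0) = (3,4)
Fill (2+1,4+1) = (3,5)
Fill (2+2,4+1) = (4,5)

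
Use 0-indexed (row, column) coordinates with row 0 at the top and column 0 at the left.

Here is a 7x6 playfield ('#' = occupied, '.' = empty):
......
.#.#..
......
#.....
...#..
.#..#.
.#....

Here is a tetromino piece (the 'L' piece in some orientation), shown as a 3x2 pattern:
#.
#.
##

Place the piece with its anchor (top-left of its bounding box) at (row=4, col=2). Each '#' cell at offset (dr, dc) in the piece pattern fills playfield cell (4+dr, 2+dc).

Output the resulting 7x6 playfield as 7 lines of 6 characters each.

Fill (4+0,2+0) = (4,2)
Fill (4+1,2+0) = (5,2)
Fill (4+2,2+0) = (6,2)
Fill (4+2,2+1) = (6,3)

Answer: ......
.#.#..
......
#.....
..##..
.##.#.
.###..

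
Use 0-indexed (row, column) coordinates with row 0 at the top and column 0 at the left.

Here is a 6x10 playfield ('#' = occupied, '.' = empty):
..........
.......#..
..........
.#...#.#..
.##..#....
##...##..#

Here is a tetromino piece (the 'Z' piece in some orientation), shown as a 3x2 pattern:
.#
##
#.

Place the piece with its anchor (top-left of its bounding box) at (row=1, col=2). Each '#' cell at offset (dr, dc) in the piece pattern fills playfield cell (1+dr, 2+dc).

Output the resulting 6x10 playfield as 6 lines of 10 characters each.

Fill (1+0,2+1) = (1,3)
Fill (1+1,2+0) = (2,2)
Fill (1+1,2+1) = (2,3)
Fill (1+2,2+0) = (3,2)

Answer: ..........
...#...#..
..##......
.##..#.#..
.##..#....
##...##..#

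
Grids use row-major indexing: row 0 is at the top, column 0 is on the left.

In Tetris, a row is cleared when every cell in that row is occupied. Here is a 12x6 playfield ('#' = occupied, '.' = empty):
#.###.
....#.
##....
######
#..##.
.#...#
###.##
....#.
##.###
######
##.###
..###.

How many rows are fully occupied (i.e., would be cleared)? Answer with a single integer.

Check each row:
  row 0: 2 empty cells -> not full
  row 1: 5 empty cells -> not full
  row 2: 4 empty cells -> not full
  row 3: 0 empty cells -> FULL (clear)
  row 4: 3 empty cells -> not full
  row 5: 4 empty cells -> not full
  row 6: 1 empty cell -> not full
  row 7: 5 empty cells -> not full
  row 8: 1 empty cell -> not full
  row 9: 0 empty cells -> FULL (clear)
  row 10: 1 empty cell -> not full
  row 11: 3 empty cells -> not full
Total rows cleared: 2

Answer: 2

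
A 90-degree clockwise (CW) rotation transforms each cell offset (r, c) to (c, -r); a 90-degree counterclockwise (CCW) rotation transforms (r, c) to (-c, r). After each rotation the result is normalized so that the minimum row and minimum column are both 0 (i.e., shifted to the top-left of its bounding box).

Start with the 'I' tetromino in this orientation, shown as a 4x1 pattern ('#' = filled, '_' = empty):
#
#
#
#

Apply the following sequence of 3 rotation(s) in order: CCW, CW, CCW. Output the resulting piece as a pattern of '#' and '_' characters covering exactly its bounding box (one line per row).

Start:
#
#
#
#
After rotation 1 (CCW):
####
After rotation 2 (CW):
#
#
#
#
After rotation 3 (CCW):
####

Answer: ####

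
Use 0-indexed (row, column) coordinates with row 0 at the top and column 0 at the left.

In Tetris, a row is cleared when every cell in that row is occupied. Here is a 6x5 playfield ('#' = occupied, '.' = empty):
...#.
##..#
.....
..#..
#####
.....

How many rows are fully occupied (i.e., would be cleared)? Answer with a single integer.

Check each row:
  row 0: 4 empty cells -> not full
  row 1: 2 empty cells -> not full
  row 2: 5 empty cells -> not full
  row 3: 4 empty cells -> not full
  row 4: 0 empty cells -> FULL (clear)
  row 5: 5 empty cells -> not full
Total rows cleared: 1

Answer: 1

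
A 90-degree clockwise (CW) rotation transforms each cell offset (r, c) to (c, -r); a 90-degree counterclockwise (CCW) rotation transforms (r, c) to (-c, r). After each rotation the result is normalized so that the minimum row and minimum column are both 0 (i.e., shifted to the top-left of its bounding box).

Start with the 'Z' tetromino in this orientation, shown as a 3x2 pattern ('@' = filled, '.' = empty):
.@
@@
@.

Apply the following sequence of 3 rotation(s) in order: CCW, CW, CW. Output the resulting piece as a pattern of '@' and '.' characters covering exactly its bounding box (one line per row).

Answer: @@.
.@@

Derivation:
Start:
.@
@@
@.
After rotation 1 (CCW):
@@.
.@@
After rotation 2 (CW):
.@
@@
@.
After rotation 3 (CW):
@@.
.@@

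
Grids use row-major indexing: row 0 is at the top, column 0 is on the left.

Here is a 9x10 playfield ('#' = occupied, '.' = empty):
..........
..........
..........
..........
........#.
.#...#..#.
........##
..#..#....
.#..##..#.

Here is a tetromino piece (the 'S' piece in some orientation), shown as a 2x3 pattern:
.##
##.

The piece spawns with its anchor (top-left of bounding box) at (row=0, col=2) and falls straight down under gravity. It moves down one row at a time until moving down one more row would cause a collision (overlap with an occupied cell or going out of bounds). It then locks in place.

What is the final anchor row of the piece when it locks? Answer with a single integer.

Spawn at (row=0, col=2). Try each row:
  row 0: fits
  row 1: fits
  row 2: fits
  row 3: fits
  row 4: fits
  row 5: fits
  row 6: blocked -> lock at row 5

Answer: 5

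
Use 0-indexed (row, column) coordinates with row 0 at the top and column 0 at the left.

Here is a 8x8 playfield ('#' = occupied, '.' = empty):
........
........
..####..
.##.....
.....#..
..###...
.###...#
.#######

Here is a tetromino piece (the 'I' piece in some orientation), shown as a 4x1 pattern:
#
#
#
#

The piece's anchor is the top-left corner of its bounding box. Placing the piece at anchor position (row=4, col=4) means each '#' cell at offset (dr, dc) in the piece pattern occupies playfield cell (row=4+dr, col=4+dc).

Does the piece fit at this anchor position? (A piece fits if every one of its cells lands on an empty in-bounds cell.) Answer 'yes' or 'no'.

Check each piece cell at anchor (4, 4):
  offset (0,0) -> (4,4): empty -> OK
  offset (1,0) -> (5,4): occupied ('#') -> FAIL
  offset (2,0) -> (6,4): empty -> OK
  offset (3,0) -> (7,4): occupied ('#') -> FAIL
All cells valid: no

Answer: no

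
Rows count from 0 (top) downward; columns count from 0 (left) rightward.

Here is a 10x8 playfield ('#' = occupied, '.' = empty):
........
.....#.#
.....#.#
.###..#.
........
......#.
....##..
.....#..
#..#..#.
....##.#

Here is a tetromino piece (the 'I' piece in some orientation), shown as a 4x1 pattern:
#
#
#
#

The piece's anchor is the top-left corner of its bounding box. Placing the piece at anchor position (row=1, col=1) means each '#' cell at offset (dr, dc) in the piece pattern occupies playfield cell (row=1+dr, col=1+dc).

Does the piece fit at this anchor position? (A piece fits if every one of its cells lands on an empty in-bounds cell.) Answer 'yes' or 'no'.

Check each piece cell at anchor (1, 1):
  offset (0,0) -> (1,1): empty -> OK
  offset (1,0) -> (2,1): empty -> OK
  offset (2,0) -> (3,1): occupied ('#') -> FAIL
  offset (3,0) -> (4,1): empty -> OK
All cells valid: no

Answer: no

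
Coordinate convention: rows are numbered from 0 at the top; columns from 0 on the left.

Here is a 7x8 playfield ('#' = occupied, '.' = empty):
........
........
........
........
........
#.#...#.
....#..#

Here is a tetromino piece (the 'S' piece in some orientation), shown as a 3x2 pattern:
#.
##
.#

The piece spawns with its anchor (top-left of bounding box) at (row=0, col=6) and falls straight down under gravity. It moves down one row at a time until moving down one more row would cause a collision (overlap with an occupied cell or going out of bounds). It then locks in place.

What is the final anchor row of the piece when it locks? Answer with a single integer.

Answer: 3

Derivation:
Spawn at (row=0, col=6). Try each row:
  row 0: fits
  row 1: fits
  row 2: fits
  row 3: fits
  row 4: blocked -> lock at row 3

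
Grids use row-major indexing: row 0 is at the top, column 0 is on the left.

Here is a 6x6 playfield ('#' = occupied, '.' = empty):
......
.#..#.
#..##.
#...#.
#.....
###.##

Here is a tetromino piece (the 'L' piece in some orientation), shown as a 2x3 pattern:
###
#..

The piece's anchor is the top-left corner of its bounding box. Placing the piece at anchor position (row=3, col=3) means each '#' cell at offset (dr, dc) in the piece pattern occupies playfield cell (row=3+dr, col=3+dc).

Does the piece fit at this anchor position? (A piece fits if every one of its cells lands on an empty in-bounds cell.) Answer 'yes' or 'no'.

Answer: no

Derivation:
Check each piece cell at anchor (3, 3):
  offset (0,0) -> (3,3): empty -> OK
  offset (0,1) -> (3,4): occupied ('#') -> FAIL
  offset (0,2) -> (3,5): empty -> OK
  offset (1,0) -> (4,3): empty -> OK
All cells valid: no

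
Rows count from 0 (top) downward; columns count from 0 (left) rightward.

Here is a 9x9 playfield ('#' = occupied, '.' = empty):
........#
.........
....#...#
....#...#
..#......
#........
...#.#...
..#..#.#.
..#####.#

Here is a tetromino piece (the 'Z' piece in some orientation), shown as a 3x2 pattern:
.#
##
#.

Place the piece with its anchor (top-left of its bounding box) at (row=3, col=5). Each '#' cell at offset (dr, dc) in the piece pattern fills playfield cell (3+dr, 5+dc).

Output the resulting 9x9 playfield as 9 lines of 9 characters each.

Answer: ........#
.........
....#...#
....#.#.#
..#..##..
#....#...
...#.#...
..#..#.#.
..#####.#

Derivation:
Fill (3+0,5+1) = (3,6)
Fill (3+1,5+0) = (4,5)
Fill (3+1,5+1) = (4,6)
Fill (3+2,5+0) = (5,5)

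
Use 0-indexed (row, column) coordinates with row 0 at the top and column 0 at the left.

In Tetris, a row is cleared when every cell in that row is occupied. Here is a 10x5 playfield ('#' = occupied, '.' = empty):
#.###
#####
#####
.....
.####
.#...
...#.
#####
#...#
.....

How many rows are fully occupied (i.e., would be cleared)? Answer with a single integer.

Answer: 3

Derivation:
Check each row:
  row 0: 1 empty cell -> not full
  row 1: 0 empty cells -> FULL (clear)
  row 2: 0 empty cells -> FULL (clear)
  row 3: 5 empty cells -> not full
  row 4: 1 empty cell -> not full
  row 5: 4 empty cells -> not full
  row 6: 4 empty cells -> not full
  row 7: 0 empty cells -> FULL (clear)
  row 8: 3 empty cells -> not full
  row 9: 5 empty cells -> not full
Total rows cleared: 3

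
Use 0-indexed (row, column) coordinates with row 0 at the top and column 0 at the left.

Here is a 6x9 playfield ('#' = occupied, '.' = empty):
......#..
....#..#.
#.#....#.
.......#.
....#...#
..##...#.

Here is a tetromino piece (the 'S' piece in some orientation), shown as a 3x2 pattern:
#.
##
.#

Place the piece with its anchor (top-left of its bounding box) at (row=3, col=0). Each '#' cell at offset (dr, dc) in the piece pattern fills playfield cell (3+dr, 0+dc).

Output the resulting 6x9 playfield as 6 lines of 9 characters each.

Answer: ......#..
....#..#.
#.#....#.
#......#.
##..#...#
.###...#.

Derivation:
Fill (3+0,0+0) = (3,0)
Fill (3+1,0+0) = (4,0)
Fill (3+1,0+1) = (4,1)
Fill (3+2,0+1) = (5,1)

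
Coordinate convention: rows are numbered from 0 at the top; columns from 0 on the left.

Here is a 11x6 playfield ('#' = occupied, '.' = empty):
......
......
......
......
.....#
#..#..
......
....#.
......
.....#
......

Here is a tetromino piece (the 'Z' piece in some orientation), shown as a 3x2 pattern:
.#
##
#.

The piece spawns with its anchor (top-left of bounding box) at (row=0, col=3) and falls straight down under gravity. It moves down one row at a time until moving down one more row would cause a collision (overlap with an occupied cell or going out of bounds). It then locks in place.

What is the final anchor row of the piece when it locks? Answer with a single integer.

Answer: 2

Derivation:
Spawn at (row=0, col=3). Try each row:
  row 0: fits
  row 1: fits
  row 2: fits
  row 3: blocked -> lock at row 2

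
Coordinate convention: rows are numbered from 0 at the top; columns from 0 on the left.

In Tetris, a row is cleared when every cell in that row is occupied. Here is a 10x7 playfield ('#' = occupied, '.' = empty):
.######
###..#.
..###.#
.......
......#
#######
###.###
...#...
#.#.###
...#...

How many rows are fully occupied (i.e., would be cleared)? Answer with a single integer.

Check each row:
  row 0: 1 empty cell -> not full
  row 1: 3 empty cells -> not full
  row 2: 3 empty cells -> not full
  row 3: 7 empty cells -> not full
  row 4: 6 empty cells -> not full
  row 5: 0 empty cells -> FULL (clear)
  row 6: 1 empty cell -> not full
  row 7: 6 empty cells -> not full
  row 8: 2 empty cells -> not full
  row 9: 6 empty cells -> not full
Total rows cleared: 1

Answer: 1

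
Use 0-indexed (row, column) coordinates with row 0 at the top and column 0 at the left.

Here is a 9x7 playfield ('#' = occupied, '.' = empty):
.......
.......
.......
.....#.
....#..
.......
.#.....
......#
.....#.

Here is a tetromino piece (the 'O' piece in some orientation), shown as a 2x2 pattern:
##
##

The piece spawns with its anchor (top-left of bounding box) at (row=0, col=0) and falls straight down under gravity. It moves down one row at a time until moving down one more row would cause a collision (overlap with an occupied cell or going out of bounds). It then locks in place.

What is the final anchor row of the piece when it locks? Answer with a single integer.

Spawn at (row=0, col=0). Try each row:
  row 0: fits
  row 1: fits
  row 2: fits
  row 3: fits
  row 4: fits
  row 5: blocked -> lock at row 4

Answer: 4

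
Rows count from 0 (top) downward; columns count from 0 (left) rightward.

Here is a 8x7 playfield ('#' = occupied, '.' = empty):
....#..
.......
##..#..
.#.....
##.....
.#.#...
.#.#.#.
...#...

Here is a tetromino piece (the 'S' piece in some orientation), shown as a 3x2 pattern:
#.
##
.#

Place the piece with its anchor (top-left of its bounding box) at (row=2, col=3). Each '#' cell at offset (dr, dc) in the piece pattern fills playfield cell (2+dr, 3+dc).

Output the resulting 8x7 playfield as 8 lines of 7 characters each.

Answer: ....#..
.......
##.##..
.#.##..
##..#..
.#.#...
.#.#.#.
...#...

Derivation:
Fill (2+0,3+0) = (2,3)
Fill (2+1,3+0) = (3,3)
Fill (2+1,3+1) = (3,4)
Fill (2+2,3+1) = (4,4)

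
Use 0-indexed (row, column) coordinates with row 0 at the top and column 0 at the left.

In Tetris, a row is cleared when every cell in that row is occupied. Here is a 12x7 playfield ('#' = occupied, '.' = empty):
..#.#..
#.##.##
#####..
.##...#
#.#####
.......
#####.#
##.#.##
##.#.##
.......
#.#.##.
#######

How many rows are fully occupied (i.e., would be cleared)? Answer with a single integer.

Answer: 1

Derivation:
Check each row:
  row 0: 5 empty cells -> not full
  row 1: 2 empty cells -> not full
  row 2: 2 empty cells -> not full
  row 3: 4 empty cells -> not full
  row 4: 1 empty cell -> not full
  row 5: 7 empty cells -> not full
  row 6: 1 empty cell -> not full
  row 7: 2 empty cells -> not full
  row 8: 2 empty cells -> not full
  row 9: 7 empty cells -> not full
  row 10: 3 empty cells -> not full
  row 11: 0 empty cells -> FULL (clear)
Total rows cleared: 1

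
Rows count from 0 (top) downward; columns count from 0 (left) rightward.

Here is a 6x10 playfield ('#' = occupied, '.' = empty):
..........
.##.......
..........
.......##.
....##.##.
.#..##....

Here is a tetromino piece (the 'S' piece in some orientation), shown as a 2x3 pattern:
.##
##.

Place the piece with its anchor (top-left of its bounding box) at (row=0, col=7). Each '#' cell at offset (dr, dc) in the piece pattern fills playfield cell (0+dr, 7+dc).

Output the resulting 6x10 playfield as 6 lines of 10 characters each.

Fill (0+0,7+1) = (0,8)
Fill (0+0,7+2) = (0,9)
Fill (0+1,7+0) = (1,7)
Fill (0+1,7+1) = (1,8)

Answer: ........##
.##....##.
..........
.......##.
....##.##.
.#..##....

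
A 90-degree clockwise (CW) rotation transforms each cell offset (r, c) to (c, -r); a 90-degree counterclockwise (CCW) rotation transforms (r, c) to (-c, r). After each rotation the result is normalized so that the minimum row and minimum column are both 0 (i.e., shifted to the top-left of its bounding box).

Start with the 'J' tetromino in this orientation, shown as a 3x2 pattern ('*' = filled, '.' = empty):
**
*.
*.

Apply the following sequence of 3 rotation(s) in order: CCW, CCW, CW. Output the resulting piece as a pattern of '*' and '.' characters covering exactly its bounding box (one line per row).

Start:
**
*.
*.
After rotation 1 (CCW):
*..
***
After rotation 2 (CCW):
.*
.*
**
After rotation 3 (CW):
*..
***

Answer: *..
***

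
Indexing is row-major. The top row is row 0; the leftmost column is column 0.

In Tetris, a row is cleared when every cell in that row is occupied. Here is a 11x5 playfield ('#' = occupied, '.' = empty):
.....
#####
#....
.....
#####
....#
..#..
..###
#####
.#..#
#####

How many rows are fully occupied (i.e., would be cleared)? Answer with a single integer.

Check each row:
  row 0: 5 empty cells -> not full
  row 1: 0 empty cells -> FULL (clear)
  row 2: 4 empty cells -> not full
  row 3: 5 empty cells -> not full
  row 4: 0 empty cells -> FULL (clear)
  row 5: 4 empty cells -> not full
  row 6: 4 empty cells -> not full
  row 7: 2 empty cells -> not full
  row 8: 0 empty cells -> FULL (clear)
  row 9: 3 empty cells -> not full
  row 10: 0 empty cells -> FULL (clear)
Total rows cleared: 4

Answer: 4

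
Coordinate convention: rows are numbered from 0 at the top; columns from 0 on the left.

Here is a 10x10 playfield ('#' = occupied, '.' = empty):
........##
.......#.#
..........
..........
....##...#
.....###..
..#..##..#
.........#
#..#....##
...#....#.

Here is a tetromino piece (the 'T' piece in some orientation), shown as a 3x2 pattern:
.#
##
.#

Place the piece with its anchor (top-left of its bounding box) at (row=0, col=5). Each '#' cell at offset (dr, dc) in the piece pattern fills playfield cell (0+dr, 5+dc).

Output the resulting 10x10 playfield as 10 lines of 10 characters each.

Fill (0+0,5+1) = (0,6)
Fill (0+1,5+0) = (1,5)
Fill (0+1,5+1) = (1,6)
Fill (0+2,5+1) = (2,6)

Answer: ......#.##
.....###.#
......#...
..........
....##...#
.....###..
..#..##..#
.........#
#..#....##
...#....#.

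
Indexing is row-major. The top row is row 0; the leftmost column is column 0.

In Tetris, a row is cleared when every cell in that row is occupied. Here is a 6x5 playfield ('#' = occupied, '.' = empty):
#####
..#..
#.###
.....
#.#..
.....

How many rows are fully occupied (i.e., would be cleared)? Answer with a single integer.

Answer: 1

Derivation:
Check each row:
  row 0: 0 empty cells -> FULL (clear)
  row 1: 4 empty cells -> not full
  row 2: 1 empty cell -> not full
  row 3: 5 empty cells -> not full
  row 4: 3 empty cells -> not full
  row 5: 5 empty cells -> not full
Total rows cleared: 1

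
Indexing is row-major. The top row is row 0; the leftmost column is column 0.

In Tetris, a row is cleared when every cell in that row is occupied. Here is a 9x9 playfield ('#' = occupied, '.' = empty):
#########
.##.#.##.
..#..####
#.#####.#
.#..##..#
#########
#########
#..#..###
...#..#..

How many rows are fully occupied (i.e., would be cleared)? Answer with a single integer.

Check each row:
  row 0: 0 empty cells -> FULL (clear)
  row 1: 4 empty cells -> not full
  row 2: 4 empty cells -> not full
  row 3: 2 empty cells -> not full
  row 4: 5 empty cells -> not full
  row 5: 0 empty cells -> FULL (clear)
  row 6: 0 empty cells -> FULL (clear)
  row 7: 4 empty cells -> not full
  row 8: 7 empty cells -> not full
Total rows cleared: 3

Answer: 3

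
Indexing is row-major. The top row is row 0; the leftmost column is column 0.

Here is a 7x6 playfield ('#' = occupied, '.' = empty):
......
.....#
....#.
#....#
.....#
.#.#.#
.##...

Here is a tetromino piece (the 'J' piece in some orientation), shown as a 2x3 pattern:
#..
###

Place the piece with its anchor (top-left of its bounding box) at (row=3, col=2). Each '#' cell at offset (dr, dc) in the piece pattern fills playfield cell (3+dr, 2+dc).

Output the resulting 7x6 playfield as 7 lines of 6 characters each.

Fill (3+0,2+0) = (3,2)
Fill (3+1,2+0) = (4,2)
Fill (3+1,2+1) = (4,3)
Fill (3+1,2+2) = (4,4)

Answer: ......
.....#
....#.
#.#..#
..####
.#.#.#
.##...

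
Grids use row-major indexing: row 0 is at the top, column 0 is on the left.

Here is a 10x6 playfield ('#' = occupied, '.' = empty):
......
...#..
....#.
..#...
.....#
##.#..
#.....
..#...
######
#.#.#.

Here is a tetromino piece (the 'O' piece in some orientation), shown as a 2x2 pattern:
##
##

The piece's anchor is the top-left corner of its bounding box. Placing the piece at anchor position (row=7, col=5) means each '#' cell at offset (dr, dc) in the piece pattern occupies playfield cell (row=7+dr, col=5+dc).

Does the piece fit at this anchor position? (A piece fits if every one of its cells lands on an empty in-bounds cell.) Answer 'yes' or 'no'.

Answer: no

Derivation:
Check each piece cell at anchor (7, 5):
  offset (0,0) -> (7,5): empty -> OK
  offset (0,1) -> (7,6): out of bounds -> FAIL
  offset (1,0) -> (8,5): occupied ('#') -> FAIL
  offset (1,1) -> (8,6): out of bounds -> FAIL
All cells valid: no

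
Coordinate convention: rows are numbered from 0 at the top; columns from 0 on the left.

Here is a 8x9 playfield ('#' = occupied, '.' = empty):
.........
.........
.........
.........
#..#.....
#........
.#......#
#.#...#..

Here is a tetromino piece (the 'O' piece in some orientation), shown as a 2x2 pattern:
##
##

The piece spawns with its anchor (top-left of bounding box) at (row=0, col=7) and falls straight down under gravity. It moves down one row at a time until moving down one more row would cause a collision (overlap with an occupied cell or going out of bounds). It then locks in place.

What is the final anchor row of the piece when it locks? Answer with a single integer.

Spawn at (row=0, col=7). Try each row:
  row 0: fits
  row 1: fits
  row 2: fits
  row 3: fits
  row 4: fits
  row 5: blocked -> lock at row 4

Answer: 4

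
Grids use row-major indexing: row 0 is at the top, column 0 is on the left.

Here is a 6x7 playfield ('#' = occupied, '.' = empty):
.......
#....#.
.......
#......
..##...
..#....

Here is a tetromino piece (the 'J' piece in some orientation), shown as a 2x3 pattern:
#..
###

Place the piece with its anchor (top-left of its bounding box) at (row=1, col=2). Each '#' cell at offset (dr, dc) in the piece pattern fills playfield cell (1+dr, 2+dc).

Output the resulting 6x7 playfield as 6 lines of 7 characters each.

Answer: .......
#.#..#.
..###..
#......
..##...
..#....

Derivation:
Fill (1+0,2+0) = (1,2)
Fill (1+1,2+0) = (2,2)
Fill (1+1,2+1) = (2,3)
Fill (1+1,2+2) = (2,4)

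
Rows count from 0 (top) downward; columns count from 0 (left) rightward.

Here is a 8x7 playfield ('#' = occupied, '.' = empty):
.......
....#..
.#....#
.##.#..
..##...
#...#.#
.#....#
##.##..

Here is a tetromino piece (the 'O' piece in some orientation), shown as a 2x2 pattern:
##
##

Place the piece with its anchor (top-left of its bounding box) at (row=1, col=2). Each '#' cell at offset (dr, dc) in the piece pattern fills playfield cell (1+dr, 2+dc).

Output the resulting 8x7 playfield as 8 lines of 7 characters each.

Answer: .......
..###..
.###..#
.##.#..
..##...
#...#.#
.#....#
##.##..

Derivation:
Fill (1+0,2+0) = (1,2)
Fill (1+0,2+1) = (1,3)
Fill (1+1,2+0) = (2,2)
Fill (1+1,2+1) = (2,3)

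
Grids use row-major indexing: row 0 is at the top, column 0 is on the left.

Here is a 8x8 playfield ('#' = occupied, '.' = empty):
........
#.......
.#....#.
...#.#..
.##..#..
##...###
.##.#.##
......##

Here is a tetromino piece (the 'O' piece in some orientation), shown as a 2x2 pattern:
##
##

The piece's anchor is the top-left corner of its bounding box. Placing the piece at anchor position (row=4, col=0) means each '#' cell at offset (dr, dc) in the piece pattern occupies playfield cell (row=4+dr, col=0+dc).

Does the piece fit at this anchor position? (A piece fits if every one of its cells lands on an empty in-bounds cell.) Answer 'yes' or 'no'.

Check each piece cell at anchor (4, 0):
  offset (0,0) -> (4,0): empty -> OK
  offset (0,1) -> (4,1): occupied ('#') -> FAIL
  offset (1,0) -> (5,0): occupied ('#') -> FAIL
  offset (1,1) -> (5,1): occupied ('#') -> FAIL
All cells valid: no

Answer: no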